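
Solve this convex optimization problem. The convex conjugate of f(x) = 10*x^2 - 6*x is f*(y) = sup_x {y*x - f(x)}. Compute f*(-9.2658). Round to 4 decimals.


f*(y) = sup_x {y*x - a*x^2 - b*x} = sup_x {(y-b)*x - a*x^2}
FOC: (y - b) - 2a*x = 0 => x* = (y - b)/(2a)
x* = (-9.2658 + 6)/(2*10) = -0.1633
f*(-9.2658) = (y-b)^2/(4a) = (-9.2658 + 6)^2/(4*10)
= 10.6654/40 = 0.2666


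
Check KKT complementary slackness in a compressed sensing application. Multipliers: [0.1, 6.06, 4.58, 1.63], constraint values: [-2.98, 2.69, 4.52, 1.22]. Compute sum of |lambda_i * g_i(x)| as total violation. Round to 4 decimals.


KKT complementary slackness check:
lambda_1 * g_1 = 0.1 * -2.98 = -0.298
lambda_2 * g_2 = 6.06 * 2.69 = 16.3014
lambda_3 * g_3 = 4.58 * 4.52 = 20.7016
lambda_4 * g_4 = 1.63 * 1.22 = 1.9886
Total violation = 0.298 + 16.3014 + 20.7016 + 1.9886 = 39.2896


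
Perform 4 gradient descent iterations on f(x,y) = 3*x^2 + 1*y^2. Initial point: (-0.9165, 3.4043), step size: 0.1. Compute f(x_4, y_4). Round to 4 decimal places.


Gradient descent on f(x,y) = 3*x^2 + 1*y^2.
Starting point: (-0.9165, 3.4043), alpha = 0.1
Step 1: grad_x = 2*3*-0.9165 = -5.499, grad_y = 2*1*3.4043 = 6.8086
  x_1 = -0.9165 - 0.1*-5.499 = -0.3666
  y_1 = 3.4043 - 0.1*6.8086 = 2.7234
Step 2: grad_x = 2*3*-0.3666 = -2.1996, grad_y = 2*1*2.7234 = 5.4469
  x_2 = -0.3666 - 0.1*-2.1996 = -0.1466
  y_2 = 2.7234 - 0.1*5.4469 = 2.1788
Step 3: grad_x = 2*3*-0.1466 = -0.8798, grad_y = 2*1*2.1788 = 4.3575
  x_3 = -0.1466 - 0.1*-0.8798 = -0.0587
  y_3 = 2.1788 - 0.1*4.3575 = 1.743
Step 4: grad_x = 2*3*-0.0587 = -0.3519, grad_y = 2*1*1.743 = 3.486
  x_4 = -0.0587 - 0.1*-0.3519 = -0.0235
  y_4 = 1.743 - 0.1*3.486 = 1.3944
f(-0.0235, 1.3944) = 3*(-0.0235)^2 + 1*1.3944^2 = 1.946


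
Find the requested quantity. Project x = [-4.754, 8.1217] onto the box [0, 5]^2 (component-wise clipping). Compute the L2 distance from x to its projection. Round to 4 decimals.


Project each component onto [0, 5].
clip(-4.754) = 0.0, clip(8.1217) = 5.0
Projection = [0.0, 5.0]
Squared diffs: [22.6005, 9.745]
Distance = sqrt(32.3455) = 5.6873


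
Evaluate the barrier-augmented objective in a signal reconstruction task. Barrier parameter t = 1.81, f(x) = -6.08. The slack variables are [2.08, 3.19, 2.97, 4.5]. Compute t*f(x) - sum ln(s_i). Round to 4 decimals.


Step 1: Compute log-barrier.
ln values: [0.7324, 1.16, 1.0886, 1.5041]
phi = -(0.7324 + 1.16 + 1.0886 + 1.5041) = -4.485
Step 2: Compute augmented objective.
t*f(x) = 1.81*-6.08 = -11.0048
Total = -11.0048 - 4.485 = -15.4898


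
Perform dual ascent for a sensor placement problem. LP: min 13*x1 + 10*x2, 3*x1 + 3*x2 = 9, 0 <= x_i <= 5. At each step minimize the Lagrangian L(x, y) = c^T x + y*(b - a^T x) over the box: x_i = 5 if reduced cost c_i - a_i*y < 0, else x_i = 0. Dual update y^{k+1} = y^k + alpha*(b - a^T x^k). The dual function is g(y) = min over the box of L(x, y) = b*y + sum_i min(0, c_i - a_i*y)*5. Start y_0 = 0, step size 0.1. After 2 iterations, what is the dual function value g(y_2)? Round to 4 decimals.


Dual ascent for LP: min 13*x1 + 10*x2, 3*x1 + 3*x2 = 9, 0 <= x_i <= 5
Step 1: y^k = 0.0, reduced costs: (13.0, 10.0)
  x^k = (0.0, 0.0), subgradient = b - a^T x = 9.0
  y^{k+1} = 0.0 + 0.1*9.0 = 0.9
Step 2: y^k = 0.9, reduced costs: (10.3, 7.3)
  x^k = (0.0, 0.0), subgradient = b - a^T x = 9.0
  y^{k+1} = 0.9 + 0.1*9.0 = 1.8
Dual objective at y_2 = 1.8: reduced costs (7.6, 4.6), box minimizer x = (0.0, 0.0)
g(y_2) = b*y + (c1 - a1*y)*x1 + (c2 - a2*y)*x2 = 9*1.8 + 7.6*0.0 + 4.6*0.0 = 16.2 + 0.0 + 0.0 = 16.2


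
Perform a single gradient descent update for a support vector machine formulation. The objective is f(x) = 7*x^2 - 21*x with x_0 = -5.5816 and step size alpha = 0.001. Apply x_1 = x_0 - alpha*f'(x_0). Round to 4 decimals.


We compute the gradient at x_0 and apply the update.
f'(x) = 14*x - 21
f'(-5.5816) = 14*-5.5816 - 21 = -99.1424
x_1 = -5.5816 - 0.001*-99.1424 = -5.4825


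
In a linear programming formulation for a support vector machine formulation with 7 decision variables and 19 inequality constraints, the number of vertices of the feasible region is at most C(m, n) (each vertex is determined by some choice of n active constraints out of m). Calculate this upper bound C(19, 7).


Each vertex corresponds to some choice of n active constraints out of m, so the number of vertices is at most C(m, n) = m! / (n!(m-n)!).
m = 19, n = 7
Numerator: 19 * 18 * 17 * 16 * 15 * 14 * 13
Denominator: 7! = 5040
C(19, 7) = 50388


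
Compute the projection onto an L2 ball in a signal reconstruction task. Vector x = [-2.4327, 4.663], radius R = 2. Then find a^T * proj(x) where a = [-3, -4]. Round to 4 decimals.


Step 1: Compute ||x|| (intermediates to 6 decimals).
||x|| = sqrt((-2.4327)^2 + 4.663^2) = 5.259429
Step 2: Project.
Since ||x|| > R, scale = R/||x|| = 2/5.259429 = 0.380269, proj(x) = scale * x
proj(x) = [-0.92508, 1.773194]
Step 3: Dot product.
a^T * proj(x) = -3*(-0.92508) - 4*1.773194 = -4.3175


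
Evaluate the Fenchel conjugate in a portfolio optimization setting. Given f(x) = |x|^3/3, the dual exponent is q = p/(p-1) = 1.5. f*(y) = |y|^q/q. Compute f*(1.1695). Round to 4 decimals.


The conjugate exponent q satisfies 1/p + 1/q = 1.
p = 3, so q = 3/(3 - 1) = 1.5
|y|^q = 1.1695^1.5 = 1.2647
f*(1.1695) = 1.2647 / 1.5 = 0.8432


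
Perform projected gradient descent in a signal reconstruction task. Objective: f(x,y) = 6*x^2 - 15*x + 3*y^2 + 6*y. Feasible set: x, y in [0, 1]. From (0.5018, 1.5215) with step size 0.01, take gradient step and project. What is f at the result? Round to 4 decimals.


Step 1: Compute gradient at (0.5018, 1.5215).
grad_x = 2*6*0.5018 - 15 = -8.9784
grad_y = 2*3*1.5215 + 6 = 15.129
Step 2: Gradient step.
x_raw = 0.5018 - 0.01*-8.9784 = 0.5916
y_raw = 1.5215 - 0.01*15.129 = 1.3702
Step 3: Project onto [0, 1].
x_proj = clip(0.5916) = 0.5916
y_proj = clip(1.3702) = 1.0
Step 4: Evaluate f.
f(0.5916, 1.0) = 2.2261


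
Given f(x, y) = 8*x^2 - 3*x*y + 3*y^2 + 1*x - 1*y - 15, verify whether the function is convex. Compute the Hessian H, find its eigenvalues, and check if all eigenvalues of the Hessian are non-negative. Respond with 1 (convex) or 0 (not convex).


The Hessian of f(x,y) = 8*x^2 - 3*x*y + 3*y^2 + 1*x - 1*y - 15 is:
H = [[16, -3], [-3, 6]]
Trace = 16 + 6 = 22
Determinant = 16*6 - (-3)^2 = 87
Discriminant = (22)^2 - 4*87 = 136.0
Eigenvalues: lambda_1 = 5.169, lambda_2 = 16.831
The function is convex.

1


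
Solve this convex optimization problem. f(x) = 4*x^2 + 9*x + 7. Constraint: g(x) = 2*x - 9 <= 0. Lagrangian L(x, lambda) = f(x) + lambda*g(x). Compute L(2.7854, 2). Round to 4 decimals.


Step 1: Evaluate f(x).
f(2.7854) = 4*2.7854^2 + 9*2.7854 + 7 = 63.1024
Step 2: Evaluate g(x).
g(2.7854) = 2*2.7854 - 9 = -3.4292
Step 3: Compute Lagrangian.
L = 63.1024 + 2*-3.4292 = 56.244


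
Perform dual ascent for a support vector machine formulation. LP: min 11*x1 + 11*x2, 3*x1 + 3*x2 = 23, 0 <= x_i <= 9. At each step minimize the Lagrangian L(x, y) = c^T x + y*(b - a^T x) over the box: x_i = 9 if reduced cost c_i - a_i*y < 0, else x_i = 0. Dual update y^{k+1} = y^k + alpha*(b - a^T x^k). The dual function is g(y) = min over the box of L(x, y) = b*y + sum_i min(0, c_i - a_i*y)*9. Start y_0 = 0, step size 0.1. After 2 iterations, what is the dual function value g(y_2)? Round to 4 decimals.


Dual ascent for LP: min 11*x1 + 11*x2, 3*x1 + 3*x2 = 23, 0 <= x_i <= 9
Step 1: y^k = 0.0, reduced costs: (11.0, 11.0)
  x^k = (0.0, 0.0), subgradient = b - a^T x = 23.0
  y^{k+1} = 0.0 + 0.1*23.0 = 2.3
Step 2: y^k = 2.3, reduced costs: (4.1, 4.1)
  x^k = (0.0, 0.0), subgradient = b - a^T x = 23.0
  y^{k+1} = 2.3 + 0.1*23.0 = 4.6
Dual objective at y_2 = 4.6: reduced costs (-2.8, -2.8), box minimizer x = (9.0, 9.0)
g(y_2) = b*y + (c1 - a1*y)*x1 + (c2 - a2*y)*x2 = 23*4.6 + (-2.8)*9.0 + (-2.8)*9.0 = 105.8 - 25.2 - 25.2 = 55.4


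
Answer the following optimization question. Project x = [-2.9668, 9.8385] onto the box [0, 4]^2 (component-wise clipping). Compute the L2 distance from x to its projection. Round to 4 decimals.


Project each component onto [0, 4].
clip(-2.9668) = 0.0, clip(9.8385) = 4.0
Projection = [0.0, 4.0]
Squared diffs: [8.8019, 34.0881]
Distance = sqrt(42.89) = 6.549


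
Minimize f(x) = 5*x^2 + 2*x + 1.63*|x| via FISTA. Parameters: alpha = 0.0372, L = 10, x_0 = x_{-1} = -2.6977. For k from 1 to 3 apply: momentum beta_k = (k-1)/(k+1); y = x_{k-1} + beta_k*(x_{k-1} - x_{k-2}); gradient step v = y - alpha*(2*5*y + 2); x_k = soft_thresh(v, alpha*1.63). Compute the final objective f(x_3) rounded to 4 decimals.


FISTA on f(x) = 5*x^2 + 2*x + 1.63*|x|
L = 10, alpha = 0.0372
Iteration 1: beta = 0.0, y = -2.6977 + 0.0*(-2.6977 + 2.6977) = -2.6977
  grad(y) = -24.977, v = y - alpha*grad = -1.7686
  prox(v) = soft_thresh(-1.7686, 0.0606) = -1.7079
Iteration 2: beta = 0.3333, y = -1.7079 + 0.3333*(-1.7079 + 2.6977) = -1.378
  grad(y) = -11.7799, v = y - alpha*grad = -0.9398
  prox(v) = soft_thresh(-0.9398, 0.0606) = -0.8791
Iteration 3: beta = 0.5, y = -0.8791 + 0.5*(-0.8791 + 1.7079) = -0.4648
  grad(y) = -2.6476, v = y - alpha*grad = -0.3663
  prox(v) = soft_thresh(-0.3663, 0.0606) = -0.3056
f(x_3) = 5*(-0.3056)^2 + 2*(-0.3056) + 1.63*|-0.3056| = 0.354


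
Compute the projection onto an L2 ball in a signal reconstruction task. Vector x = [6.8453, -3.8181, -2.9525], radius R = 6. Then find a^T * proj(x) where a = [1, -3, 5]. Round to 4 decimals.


Step 1: Compute ||x|| (intermediates to 6 decimals).
||x|| = sqrt(6.8453^2 + (-3.8181)^2 + (-2.9525)^2) = 8.375755
Step 2: Project.
Since ||x|| > R, scale = R/||x|| = 6/8.375755 = 0.716353, proj(x) = scale * x
proj(x) = [4.903651, -2.735107, -2.115032]
Step 3: Dot product.
a^T * proj(x) = 1*4.903651 - 3*(-2.735107) + 5*(-2.115032) = 2.5338


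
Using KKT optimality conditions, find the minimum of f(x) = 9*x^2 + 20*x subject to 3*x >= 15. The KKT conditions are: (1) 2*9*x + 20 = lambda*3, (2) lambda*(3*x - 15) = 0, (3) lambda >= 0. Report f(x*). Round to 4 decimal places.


Step 1: Try lambda = 0 (constraint inactive).
x_unc = -20/(2*9) = -1.1111
Check: 3*-1.1111 = -3.3333 < 15 -- violated!
Step 2: Constraint must be active: 3*x = 15
x* = 15/3 = 5.0
lambda = (2*9*5.0 + 20)/3 = 36.6667
Step 3: Compute optimal value.
f(x*) = 9*5.0^2 + 20*5.0 = 325.0


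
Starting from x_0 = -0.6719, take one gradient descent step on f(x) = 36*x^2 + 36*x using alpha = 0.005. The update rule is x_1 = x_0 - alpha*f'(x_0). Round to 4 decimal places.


We compute the gradient at x_0 and apply the update.
f'(x) = 72*x + 36
f'(-0.6719) = 72*-0.6719 + 36 = -12.3768
x_1 = -0.6719 - 0.005*-12.3768 = -0.61


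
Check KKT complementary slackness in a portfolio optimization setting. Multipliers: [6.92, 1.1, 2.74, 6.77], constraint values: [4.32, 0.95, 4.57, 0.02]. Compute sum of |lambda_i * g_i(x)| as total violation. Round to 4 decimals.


KKT complementary slackness check:
lambda_1 * g_1 = 6.92 * 4.32 = 29.8944
lambda_2 * g_2 = 1.1 * 0.95 = 1.045
lambda_3 * g_3 = 2.74 * 4.57 = 12.5218
lambda_4 * g_4 = 6.77 * 0.02 = 0.1354
Total violation = 29.8944 + 1.045 + 12.5218 + 0.1354 = 43.5966


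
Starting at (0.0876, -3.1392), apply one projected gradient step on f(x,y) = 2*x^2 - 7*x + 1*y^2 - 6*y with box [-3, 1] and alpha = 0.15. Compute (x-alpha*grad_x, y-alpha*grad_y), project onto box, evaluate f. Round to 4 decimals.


Step 1: Compute gradient at (0.0876, -3.1392).
grad_x = 2*2*0.0876 - 7 = -6.6496
grad_y = 2*1*-3.1392 - 6 = -12.2784
Step 2: Gradient step.
x_raw = 0.0876 - 0.15*-6.6496 = 1.085
y_raw = -3.1392 - 0.15*-12.2784 = -1.2974
Step 3: Project onto [-3, 1].
x_proj = clip(1.085) = 1.0
y_proj = clip(-1.2974) = -1.2974
Step 4: Evaluate f.
f(1.0, -1.2974) = 4.468


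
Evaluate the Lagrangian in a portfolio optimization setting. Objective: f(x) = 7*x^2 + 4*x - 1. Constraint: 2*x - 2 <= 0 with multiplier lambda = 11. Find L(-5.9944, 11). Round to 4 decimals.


Step 1: Evaluate f(x).
f(-5.9944) = 7*(-5.9944)^2 + 4*(-5.9944) - 1 = 226.5522
Step 2: Evaluate g(x).
g(-5.9944) = 2*-5.9944 - 2 = -13.9888
Step 3: Compute Lagrangian.
L = 226.5522 + 11*-13.9888 = 72.6754


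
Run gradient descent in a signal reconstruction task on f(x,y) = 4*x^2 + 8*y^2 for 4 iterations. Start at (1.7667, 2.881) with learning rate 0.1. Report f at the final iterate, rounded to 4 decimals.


Gradient descent on f(x,y) = 4*x^2 + 8*y^2.
Starting point: (1.7667, 2.881), alpha = 0.1
Step 1: grad_x = 2*4*1.7667 = 14.1336, grad_y = 2*8*2.881 = 46.096
  x_1 = 1.7667 - 0.1*14.1336 = 0.3533
  y_1 = 2.881 - 0.1*46.096 = -1.7286
Step 2: grad_x = 2*4*0.3533 = 2.8267, grad_y = 2*8*-1.7286 = -27.6576
  x_2 = 0.3533 - 0.1*2.8267 = 0.0707
  y_2 = -1.7286 - 0.1*-27.6576 = 1.0372
Step 3: grad_x = 2*4*0.0707 = 0.5653, grad_y = 2*8*1.0372 = 16.5946
  x_3 = 0.0707 - 0.1*0.5653 = 0.0141
  y_3 = 1.0372 - 0.1*16.5946 = -0.6223
Step 4: grad_x = 2*4*0.0141 = 0.1131, grad_y = 2*8*-0.6223 = -9.9567
  x_4 = 0.0141 - 0.1*0.1131 = 0.0028
  y_4 = -0.6223 - 0.1*-9.9567 = 0.3734
f(0.0028, 0.3734) = 4*0.0028^2 + 8*0.3734^2 = 1.1153


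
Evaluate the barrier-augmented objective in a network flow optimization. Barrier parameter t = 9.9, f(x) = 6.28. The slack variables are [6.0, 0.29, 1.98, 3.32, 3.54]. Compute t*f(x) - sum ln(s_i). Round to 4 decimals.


Step 1: Compute log-barrier.
ln values: [1.7918, -1.2379, 0.6831, 1.2, 1.2641]
phi = -(1.7918 - 1.2379 + 0.6831 + 1.2 + 1.2641) = -3.7011
Step 2: Compute augmented objective.
t*f(x) = 9.9*6.28 = 62.172
Total = 62.172 - 3.7011 = 58.4709


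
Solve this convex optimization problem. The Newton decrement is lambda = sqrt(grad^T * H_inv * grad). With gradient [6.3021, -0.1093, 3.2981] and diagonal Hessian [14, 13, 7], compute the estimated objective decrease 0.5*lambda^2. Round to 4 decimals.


Step 1: H is diagonal, so H^(-1) * g = [0.4502, -0.0084, 0.4712].
Step 2: g^T H^(-1) g = sum_i g_i^2 / H_ii
  = (6.3021)^2/14 + (-0.1093)^2/13 + (3.2981)^2/7
  = 2.8369 + 0.0009 + 1.5539 = 4.3917
Step 3: Objective decrease = 0.5 * g^T H^(-1) g = 2.1959


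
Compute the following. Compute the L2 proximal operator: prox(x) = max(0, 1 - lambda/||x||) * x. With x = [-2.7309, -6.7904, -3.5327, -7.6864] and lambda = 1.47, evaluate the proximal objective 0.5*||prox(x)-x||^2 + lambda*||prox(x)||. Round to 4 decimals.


Step 1: Compute ||x||.
||x|| = 11.1861
Step 2: Compute scaling factor.
scale = max(0, 1 - 1.47/11.1861) = 0.8686
Step 3: prox(x) = [-2.372, -5.898, -3.0685, -6.6763]
||prox(x)|| = 9.7161
Step 4: Proximal objective.
0.5*||prox-x||^2 = 1.0805
lambda*||prox|| = 14.2827
Total = 15.3631


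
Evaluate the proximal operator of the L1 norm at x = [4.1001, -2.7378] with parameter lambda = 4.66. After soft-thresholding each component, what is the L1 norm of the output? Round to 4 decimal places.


Soft-thresholding with lambda = 4.66:
prox(4.1001) = sign(4.1001)*max(|4.1001| - 4.66, 0) = 0.0
prox(-2.7378) = sign(-2.7378)*max(|-2.7378| - 4.66, 0) = 0.0
prox(x) = [0.0, 0.0]
||prox(x)||_1 = 0.0 + 0.0 = 0.0


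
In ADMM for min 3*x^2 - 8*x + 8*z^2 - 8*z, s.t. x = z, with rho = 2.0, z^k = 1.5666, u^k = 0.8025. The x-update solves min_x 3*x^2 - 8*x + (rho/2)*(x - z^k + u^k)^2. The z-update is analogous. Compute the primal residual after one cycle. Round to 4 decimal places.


ADMM iteration with rho = 2.0, z^k = 1.5666, u^k = 0.8025
Step 1: x-update.
Minimize 3*x^2 - 8*x + (2.0/2)*(x - 1.5666 + 0.8025)^2
FOC: (2*3 + 2.0)*x = 8 + 2.0*(1.5666 - 0.8025)
x^{k+1} = 1.191
Step 2: z-update.
Minimize 8*z^2 - 8*z + (2.0/2)*(1.191 - z + 0.8025)^2
FOC: (2*8 + 2.0)*z = 8 + 2.0*(1.191 + 0.8025)
z^{k+1} = 0.6659
Step 3: u-update.
u^{k+1} = 0.8025 + 1.191 - 0.6659 = 1.3276
Step 4: Primal residual = |1.191 - 0.6659| = 0.5251


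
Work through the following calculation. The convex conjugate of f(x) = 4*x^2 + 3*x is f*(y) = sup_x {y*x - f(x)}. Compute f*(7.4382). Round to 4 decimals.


f*(y) = sup_x {y*x - a*x^2 - b*x} = sup_x {(y-b)*x - a*x^2}
FOC: (y - b) - 2a*x = 0 => x* = (y - b)/(2a)
x* = (7.4382 - 3)/(2*4) = 0.5548
f*(7.4382) = (y-b)^2/(4a) = (7.4382 - 3)^2/(4*4)
= 19.6976/16 = 1.2311


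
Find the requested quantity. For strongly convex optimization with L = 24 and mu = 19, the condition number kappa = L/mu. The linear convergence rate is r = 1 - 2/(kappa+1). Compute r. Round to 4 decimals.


Step 1: Compute the condition number.
kappa = L/mu = 24/19 = 1.2632
Step 2: Compute the convergence rate.
r = 1 - 2/(kappa + 1) = 1 - 2*mu/(L + mu) = (L - mu)/(L + mu) = 5/43 = 0.1163


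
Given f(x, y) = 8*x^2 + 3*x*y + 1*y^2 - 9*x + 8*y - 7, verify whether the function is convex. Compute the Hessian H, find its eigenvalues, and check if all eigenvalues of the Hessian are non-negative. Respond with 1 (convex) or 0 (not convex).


The Hessian of f(x,y) = 8*x^2 + 3*x*y + 1*y^2 - 9*x + 8*y - 7 is:
H = [[16, 3], [3, 2]]
Trace = 16 + 2 = 18
Determinant = 16*2 - (3)^2 = 23
Discriminant = (18)^2 - 4*23 = 232.0
Eigenvalues: lambda_1 = 1.3842, lambda_2 = 16.6158
The function is convex.

1


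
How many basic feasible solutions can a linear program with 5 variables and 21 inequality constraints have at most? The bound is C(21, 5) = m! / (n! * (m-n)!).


Each vertex corresponds to some choice of n active constraints out of m, so the number of vertices is at most C(m, n) = m! / (n!(m-n)!).
m = 21, n = 5
Numerator: 21 * 20 * 19 * 18 * 17
Denominator: 5! = 120
C(21, 5) = 20349


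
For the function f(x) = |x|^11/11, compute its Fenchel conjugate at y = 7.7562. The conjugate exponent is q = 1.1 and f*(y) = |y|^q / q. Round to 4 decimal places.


The conjugate exponent q satisfies 1/p + 1/q = 1.
p = 11, so q = 11/(11 - 1) = 1.1
|y|^q = 7.7562^1.1 = 9.5195
f*(7.7562) = 9.5195 / 1.1 = 8.6541


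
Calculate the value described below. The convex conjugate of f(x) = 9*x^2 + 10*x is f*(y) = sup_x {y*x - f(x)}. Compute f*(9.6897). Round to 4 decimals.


f*(y) = sup_x {y*x - a*x^2 - b*x} = sup_x {(y-b)*x - a*x^2}
FOC: (y - b) - 2a*x = 0 => x* = (y - b)/(2a)
x* = (9.6897 - 10)/(2*9) = -0.0172
f*(9.6897) = (y-b)^2/(4a) = (9.6897 - 10)^2/(4*9)
= 0.0963/36 = 0.0027


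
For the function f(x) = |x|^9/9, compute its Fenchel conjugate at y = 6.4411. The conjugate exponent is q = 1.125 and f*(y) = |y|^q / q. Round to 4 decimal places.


The conjugate exponent q satisfies 1/p + 1/q = 1.
p = 9, so q = 9/(9 - 1) = 1.125
|y|^q = 6.4411^1.125 = 8.1298
f*(6.4411) = 8.1298 / 1.125 = 7.2265


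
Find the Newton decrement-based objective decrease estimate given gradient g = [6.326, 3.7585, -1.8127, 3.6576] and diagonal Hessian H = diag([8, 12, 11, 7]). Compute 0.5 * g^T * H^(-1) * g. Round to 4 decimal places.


Step 1: H is diagonal, so H^(-1) * g = [0.7908, 0.3132, -0.1648, 0.5225].
Step 2: g^T H^(-1) g = sum_i g_i^2 / H_ii
  = (6.326)^2/8 + (3.7585)^2/12 + (-1.8127)^2/11 + (3.6576)^2/7
  = 5.0023 + 1.1772 + 0.2987 + 1.9111 = 8.3893
Step 3: Objective decrease = 0.5 * g^T H^(-1) g = 4.1947


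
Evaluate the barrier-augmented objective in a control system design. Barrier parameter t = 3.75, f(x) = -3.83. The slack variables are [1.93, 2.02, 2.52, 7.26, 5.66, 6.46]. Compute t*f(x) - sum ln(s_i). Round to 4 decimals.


Step 1: Compute log-barrier.
ln values: [0.6575, 0.7031, 0.9243, 1.9824, 1.7334, 1.8656]
phi = -(0.6575 + 0.7031 + 0.9243 + 1.9824 + 1.7334 + 1.8656) = -7.8663
Step 2: Compute augmented objective.
t*f(x) = 3.75*-3.83 = -14.3625
Total = -14.3625 - 7.8663 = -22.2288


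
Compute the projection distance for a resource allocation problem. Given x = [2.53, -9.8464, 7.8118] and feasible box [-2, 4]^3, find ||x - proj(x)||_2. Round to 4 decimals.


Project each component onto [-2, 4].
clip(2.53) = 2.53, clip(-9.8464) = -2.0, clip(7.8118) = 4.0
Projection = [2.53, -2.0, 4.0]
Squared diffs: [0.0, 61.566, 14.5298]
Distance = sqrt(76.0958) = 8.7233


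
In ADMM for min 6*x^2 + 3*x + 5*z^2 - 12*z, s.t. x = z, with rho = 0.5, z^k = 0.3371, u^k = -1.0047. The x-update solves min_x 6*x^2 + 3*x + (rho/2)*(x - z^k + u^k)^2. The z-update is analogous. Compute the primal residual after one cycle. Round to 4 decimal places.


ADMM iteration with rho = 0.5, z^k = 0.3371, u^k = -1.0047
Step 1: x-update.
Minimize 6*x^2 + 3*x + (0.5/2)*(x - 0.3371 - 1.0047)^2
FOC: (2*6 + 0.5)*x = -3 + 0.5*(0.3371 + 1.0047)
x^{k+1} = -0.1863
Step 2: z-update.
Minimize 5*z^2 - 12*z + (0.5/2)*(-0.1863 - z - 1.0047)^2
FOC: (2*5 + 0.5)*z = 12 + 0.5*(-0.1863 - 1.0047)
z^{k+1} = 1.0861
Step 3: u-update.
u^{k+1} = -1.0047 - 0.1863 - 1.0861 = -2.2772
Step 4: Primal residual = |-0.1863 - 1.0861| = 1.2725


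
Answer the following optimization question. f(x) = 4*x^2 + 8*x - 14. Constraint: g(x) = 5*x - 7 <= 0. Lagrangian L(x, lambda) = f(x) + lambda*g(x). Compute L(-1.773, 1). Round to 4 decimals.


Step 1: Evaluate f(x).
f(-1.773) = 4*(-1.773)^2 + 8*(-1.773) - 14 = -15.6099
Step 2: Evaluate g(x).
g(-1.773) = 5*-1.773 - 7 = -15.865
Step 3: Compute Lagrangian.
L = -15.6099 + 1*-15.865 = -31.4749


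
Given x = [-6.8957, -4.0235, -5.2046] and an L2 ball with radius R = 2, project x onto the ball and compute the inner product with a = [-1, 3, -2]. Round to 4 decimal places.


Step 1: Compute ||x|| (intermediates to 6 decimals).
||x|| = sqrt((-6.8957)^2 + (-4.0235)^2 + (-5.2046)^2) = 9.530325
Step 2: Project.
Since ||x|| > R, scale = R/||x|| = 2/9.530325 = 0.209856, proj(x) = scale * x
proj(x) = [-1.447104, -0.844356, -1.092217]
Step 3: Dot product.
a^T * proj(x) = -1*(-1.447104) + 3*(-0.844356) - 2*(-1.092217) = 1.0985


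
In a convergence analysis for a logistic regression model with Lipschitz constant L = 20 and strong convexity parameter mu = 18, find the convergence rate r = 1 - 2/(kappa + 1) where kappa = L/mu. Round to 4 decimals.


Step 1: Compute the condition number.
kappa = L/mu = 20/18 = 1.1111
Step 2: Compute the convergence rate.
r = 1 - 2/(kappa + 1) = 1 - 2*mu/(L + mu) = (L - mu)/(L + mu) = 2/38 = 0.0526


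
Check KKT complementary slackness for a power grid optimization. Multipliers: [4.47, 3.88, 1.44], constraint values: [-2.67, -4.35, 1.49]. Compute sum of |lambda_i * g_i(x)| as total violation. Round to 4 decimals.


KKT complementary slackness check:
lambda_1 * g_1 = 4.47 * -2.67 = -11.9349
lambda_2 * g_2 = 3.88 * -4.35 = -16.878
lambda_3 * g_3 = 1.44 * 1.49 = 2.1456
Total violation = 11.9349 + 16.878 + 2.1456 = 30.9585


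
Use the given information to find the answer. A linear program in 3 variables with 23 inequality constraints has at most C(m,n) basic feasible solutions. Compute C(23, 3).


Each vertex corresponds to some choice of n active constraints out of m, so the number of vertices is at most C(m, n) = m! / (n!(m-n)!).
m = 23, n = 3
Numerator: 23 * 22 * 21
Denominator: 3! = 6
C(23, 3) = 1771


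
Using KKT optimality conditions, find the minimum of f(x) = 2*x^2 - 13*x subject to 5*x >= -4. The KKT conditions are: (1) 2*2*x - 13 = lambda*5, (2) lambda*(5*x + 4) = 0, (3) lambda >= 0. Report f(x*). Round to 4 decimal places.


Step 1: Try lambda = 0 (constraint inactive).
Stationarity: 2*2*x - 13 = 0
x* = 13/(2*2) = 3.25
Check constraint: 5*3.25 = 16.25 >= -4 -- satisfied.
Step 2: Compute optimal value.
f(x*) = 2*3.25^2 - 13*3.25 = -21.125


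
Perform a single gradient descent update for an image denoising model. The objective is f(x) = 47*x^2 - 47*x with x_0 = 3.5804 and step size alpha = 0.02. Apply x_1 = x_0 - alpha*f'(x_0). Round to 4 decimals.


We compute the gradient at x_0 and apply the update.
f'(x) = 94*x - 47
f'(3.5804) = 94*3.5804 - 47 = 289.5576
x_1 = 3.5804 - 0.02*289.5576 = -2.2108


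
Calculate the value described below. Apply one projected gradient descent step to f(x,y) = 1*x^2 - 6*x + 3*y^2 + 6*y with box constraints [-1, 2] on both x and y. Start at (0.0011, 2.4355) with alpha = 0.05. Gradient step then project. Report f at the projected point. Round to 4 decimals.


Step 1: Compute gradient at (0.0011, 2.4355).
grad_x = 2*1*0.0011 - 6 = -5.9978
grad_y = 2*3*2.4355 + 6 = 20.613
Step 2: Gradient step.
x_raw = 0.0011 - 0.05*-5.9978 = 0.301
y_raw = 2.4355 - 0.05*20.613 = 1.4049
Step 3: Project onto [-1, 2].
x_proj = clip(0.301) = 0.301
y_proj = clip(1.4049) = 1.4049
Step 4: Evaluate f.
f(0.301, 1.4049) = 12.6346


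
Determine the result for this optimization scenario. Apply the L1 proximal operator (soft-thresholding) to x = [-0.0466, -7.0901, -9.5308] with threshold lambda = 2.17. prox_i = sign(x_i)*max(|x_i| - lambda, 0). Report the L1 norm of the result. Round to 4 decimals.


Soft-thresholding with lambda = 2.17:
prox(-0.0466) = sign(-0.0466)*max(|-0.0466| - 2.17, 0) = 0.0
prox(-7.0901) = sign(-7.0901)*max(|-7.0901| - 2.17, 0) = -4.9201
prox(-9.5308) = sign(-9.5308)*max(|-9.5308| - 2.17, 0) = -7.3608
prox(x) = [0.0, -4.9201, -7.3608]
||prox(x)||_1 = 0.0 + 4.9201 + 7.3608 = 12.2809


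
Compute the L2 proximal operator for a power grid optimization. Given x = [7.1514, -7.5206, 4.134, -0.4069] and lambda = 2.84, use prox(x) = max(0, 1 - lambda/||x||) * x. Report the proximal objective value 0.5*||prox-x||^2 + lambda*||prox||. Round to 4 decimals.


Step 1: Compute ||x||.
||x|| = 11.1784
Step 2: Compute scaling factor.
scale = max(0, 1 - 2.84/11.1784) = 0.7459
Step 3: prox(x) = [5.3345, -5.6099, 3.0837, -0.3035]
||prox(x)|| = 8.3384
Step 4: Proximal objective.
0.5*||prox-x||^2 = 4.0328
lambda*||prox|| = 23.6811
Total = 27.714


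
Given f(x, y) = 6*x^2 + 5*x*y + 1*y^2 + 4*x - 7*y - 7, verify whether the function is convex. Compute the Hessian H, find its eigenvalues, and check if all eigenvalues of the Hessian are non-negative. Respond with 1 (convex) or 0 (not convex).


The Hessian of f(x,y) = 6*x^2 + 5*x*y + 1*y^2 + 4*x - 7*y - 7 is:
H = [[12, 5], [5, 2]]
Trace = 12 + 2 = 14
Determinant = 12*2 - (5)^2 = -1
Discriminant = (14)^2 - 4*-1 = 200.0
Eigenvalues: lambda_1 = -0.0711, lambda_2 = 14.0711
The function is not convex.

0


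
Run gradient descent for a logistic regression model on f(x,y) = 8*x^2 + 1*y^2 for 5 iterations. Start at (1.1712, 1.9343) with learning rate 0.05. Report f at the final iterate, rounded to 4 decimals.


Gradient descent on f(x,y) = 8*x^2 + 1*y^2.
Starting point: (1.1712, 1.9343), alpha = 0.05
Step 1: grad_x = 2*8*1.1712 = 18.7392, grad_y = 2*1*1.9343 = 3.8686
  x_1 = 1.1712 - 0.05*18.7392 = 0.2342
  y_1 = 1.9343 - 0.05*3.8686 = 1.7409
Step 2: grad_x = 2*8*0.2342 = 3.7478, grad_y = 2*1*1.7409 = 3.4817
  x_2 = 0.2342 - 0.05*3.7478 = 0.0468
  y_2 = 1.7409 - 0.05*3.4817 = 1.5668
Step 3: grad_x = 2*8*0.0468 = 0.7496, grad_y = 2*1*1.5668 = 3.1336
  x_3 = 0.0468 - 0.05*0.7496 = 0.0094
  y_3 = 1.5668 - 0.05*3.1336 = 1.4101
Step 4: grad_x = 2*8*0.0094 = 0.1499, grad_y = 2*1*1.4101 = 2.8202
  x_4 = 0.0094 - 0.05*0.1499 = 0.0019
  y_4 = 1.4101 - 0.05*2.8202 = 1.2691
Step 5: grad_x = 2*8*0.0019 = 0.03, grad_y = 2*1*1.2691 = 2.5382
  x_5 = 0.0019 - 0.05*0.03 = 0.0004
  y_5 = 1.2691 - 0.05*2.5382 = 1.1422
f(0.0004, 1.1422) = 8*0.0004^2 + 1*1.1422^2 = 1.3046


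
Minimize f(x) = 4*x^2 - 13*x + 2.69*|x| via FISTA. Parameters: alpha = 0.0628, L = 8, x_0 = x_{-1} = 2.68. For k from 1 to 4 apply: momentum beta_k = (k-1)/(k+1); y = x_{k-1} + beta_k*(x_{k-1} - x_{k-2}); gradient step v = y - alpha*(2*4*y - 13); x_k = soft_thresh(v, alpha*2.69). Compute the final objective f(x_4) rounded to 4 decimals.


FISTA on f(x) = 4*x^2 - 13*x + 2.69*|x|
L = 8, alpha = 0.0628
Iteration 1: beta = 0.0, y = 2.68 + 0.0*(2.68 - 2.68) = 2.68
  grad(y) = 8.44, v = y - alpha*grad = 2.15
  prox(v) = soft_thresh(2.15, 0.1689) = 1.981
Iteration 2: beta = 0.3333, y = 1.981 + 0.3333*(1.981 - 2.68) = 1.748
  grad(y) = 0.9844, v = y - alpha*grad = 1.6862
  prox(v) = soft_thresh(1.6862, 0.1689) = 1.5173
Iteration 3: beta = 0.5, y = 1.5173 + 0.5*(1.5173 - 1.981) = 1.2854
  grad(y) = -2.7166, v = y - alpha*grad = 1.456
  prox(v) = soft_thresh(1.456, 0.1689) = 1.2871
Iteration 4: beta = 0.6, y = 1.2871 + 0.6*(1.2871 - 1.5173) = 1.149
  grad(y) = -3.8082, v = y - alpha*grad = 1.3881
  prox(v) = soft_thresh(1.3881, 0.1689) = 1.2192
f(x_4) = 4*1.2192^2 - 13*1.2192 + 2.69*|1.2192| = -6.6242


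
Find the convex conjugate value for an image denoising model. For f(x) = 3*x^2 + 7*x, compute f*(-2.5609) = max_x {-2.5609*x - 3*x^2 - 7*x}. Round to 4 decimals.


f*(y) = sup_x {y*x - a*x^2 - b*x} = sup_x {(y-b)*x - a*x^2}
FOC: (y - b) - 2a*x = 0 => x* = (y - b)/(2a)
x* = (-2.5609 - 7)/(2*3) = -1.5935
f*(-2.5609) = (y-b)^2/(4a) = (-2.5609 - 7)^2/(4*3)
= 91.4108/12 = 7.6176


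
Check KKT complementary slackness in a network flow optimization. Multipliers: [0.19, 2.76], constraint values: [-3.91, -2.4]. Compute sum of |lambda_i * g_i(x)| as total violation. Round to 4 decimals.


KKT complementary slackness check:
lambda_1 * g_1 = 0.19 * -3.91 = -0.7429
lambda_2 * g_2 = 2.76 * -2.4 = -6.624
Total violation = 0.7429 + 6.624 = 7.3669


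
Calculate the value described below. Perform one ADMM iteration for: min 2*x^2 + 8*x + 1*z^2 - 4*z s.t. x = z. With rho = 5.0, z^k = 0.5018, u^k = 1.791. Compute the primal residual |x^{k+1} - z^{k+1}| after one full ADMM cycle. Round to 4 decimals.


ADMM iteration with rho = 5.0, z^k = 0.5018, u^k = 1.791
Step 1: x-update.
Minimize 2*x^2 + 8*x + (5.0/2)*(x - 0.5018 + 1.791)^2
FOC: (2*2 + 5.0)*x = -8 + 5.0*(0.5018 - 1.791)
x^{k+1} = -1.6051
Step 2: z-update.
Minimize 1*z^2 - 4*z + (5.0/2)*(-1.6051 - z + 1.791)^2
FOC: (2*1 + 5.0)*z = 4 + 5.0*(-1.6051 + 1.791)
z^{k+1} = 0.7042
Step 3: u-update.
u^{k+1} = 1.791 - 1.6051 - 0.7042 = -0.5183
Step 4: Primal residual = |-1.6051 - 0.7042| = 2.3093


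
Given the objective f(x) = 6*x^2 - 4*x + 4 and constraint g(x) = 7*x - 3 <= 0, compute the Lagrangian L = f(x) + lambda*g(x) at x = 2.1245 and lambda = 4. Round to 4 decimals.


Step 1: Evaluate f(x).
f(2.1245) = 6*2.1245^2 - 4*2.1245 + 4 = 22.583
Step 2: Evaluate g(x).
g(2.1245) = 7*2.1245 - 3 = 11.8715
Step 3: Compute Lagrangian.
L = 22.583 + 4*11.8715 = 70.069


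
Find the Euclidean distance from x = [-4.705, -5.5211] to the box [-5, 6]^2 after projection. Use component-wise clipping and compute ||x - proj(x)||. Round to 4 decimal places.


Project each component onto [-5, 6].
clip(-4.705) = -4.705, clip(-5.5211) = -5.0
Projection = [-4.705, -5.0]
Squared diffs: [0.0, 0.2715]
Distance = sqrt(0.2715) = 0.5211


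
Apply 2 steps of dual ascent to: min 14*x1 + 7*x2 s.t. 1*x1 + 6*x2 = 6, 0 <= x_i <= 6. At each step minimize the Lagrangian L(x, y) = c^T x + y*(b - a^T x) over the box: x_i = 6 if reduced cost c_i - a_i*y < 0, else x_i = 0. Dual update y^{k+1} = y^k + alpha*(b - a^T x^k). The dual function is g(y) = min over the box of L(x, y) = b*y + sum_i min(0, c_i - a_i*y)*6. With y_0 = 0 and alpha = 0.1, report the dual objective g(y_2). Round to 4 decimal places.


Dual ascent for LP: min 14*x1 + 7*x2, 1*x1 + 6*x2 = 6, 0 <= x_i <= 6
Step 1: y^k = 0.0, reduced costs: (14.0, 7.0)
  x^k = (0.0, 0.0), subgradient = b - a^T x = 6.0
  y^{k+1} = 0.0 + 0.1*6.0 = 0.6
Step 2: y^k = 0.6, reduced costs: (13.4, 3.4)
  x^k = (0.0, 0.0), subgradient = b - a^T x = 6.0
  y^{k+1} = 0.6 + 0.1*6.0 = 1.2
Dual objective at y_2 = 1.2: reduced costs (12.8, -0.2), box minimizer x = (0.0, 6.0)
g(y_2) = b*y + (c1 - a1*y)*x1 + (c2 - a2*y)*x2 = 6*1.2 + 12.8*0.0 + (-0.2)*6.0 = 7.2 + 0.0 - 1.2 = 6.0


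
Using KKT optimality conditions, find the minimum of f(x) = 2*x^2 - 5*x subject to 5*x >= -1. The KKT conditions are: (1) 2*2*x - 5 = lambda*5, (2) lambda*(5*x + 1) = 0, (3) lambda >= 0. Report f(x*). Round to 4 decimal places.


Step 1: Try lambda = 0 (constraint inactive).
Stationarity: 2*2*x - 5 = 0
x* = 5/(2*2) = 1.25
Check constraint: 5*1.25 = 6.25 >= -1 -- satisfied.
Step 2: Compute optimal value.
f(x*) = 2*1.25^2 - 5*1.25 = -3.125


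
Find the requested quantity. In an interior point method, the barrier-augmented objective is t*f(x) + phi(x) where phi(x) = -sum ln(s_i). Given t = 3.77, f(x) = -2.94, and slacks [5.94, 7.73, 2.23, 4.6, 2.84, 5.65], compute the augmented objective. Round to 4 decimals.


Step 1: Compute log-barrier.
ln values: [1.7817, 2.0451, 0.802, 1.5261, 1.0438, 1.7317]
phi = -(1.7817 + 2.0451 + 0.802 + 1.5261 + 1.0438 + 1.7317) = -8.9303
Step 2: Compute augmented objective.
t*f(x) = 3.77*-2.94 = -11.0838
Total = -11.0838 - 8.9303 = -20.0141


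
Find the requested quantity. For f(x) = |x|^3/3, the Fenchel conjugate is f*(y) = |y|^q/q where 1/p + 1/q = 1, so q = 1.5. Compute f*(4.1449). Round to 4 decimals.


The conjugate exponent q satisfies 1/p + 1/q = 1.
p = 3, so q = 3/(3 - 1) = 1.5
|y|^q = 4.1449^1.5 = 8.4386
f*(4.1449) = 8.4386 / 1.5 = 5.6257


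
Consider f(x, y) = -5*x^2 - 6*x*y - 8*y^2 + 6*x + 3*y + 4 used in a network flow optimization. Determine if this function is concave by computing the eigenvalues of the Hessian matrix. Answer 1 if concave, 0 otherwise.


The Hessian of f(x,y) = -5*x^2 - 6*x*y - 8*y^2 + 6*x + 3*y + 4 is:
H = [[-10, -6], [-6, -16]]
Trace = -10 - 16 = -26
Determinant = -10*-16 - (-6)^2 = 124
Discriminant = (-26)^2 - 4*124 = 180.0
Eigenvalues: lambda_1 = -19.7082, lambda_2 = -6.2918
The function is concave.

1


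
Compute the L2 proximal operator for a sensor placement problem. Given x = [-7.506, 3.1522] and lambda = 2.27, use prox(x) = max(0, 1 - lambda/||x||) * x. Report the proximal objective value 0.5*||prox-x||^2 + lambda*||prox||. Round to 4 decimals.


Step 1: Compute ||x||.
||x|| = 8.141
Step 2: Compute scaling factor.
scale = max(0, 1 - 2.27/8.141) = 0.7212
Step 3: prox(x) = [-5.4131, 2.2733]
||prox(x)|| = 5.871
Step 4: Proximal objective.
0.5*||prox-x||^2 = 2.5765
lambda*||prox|| = 13.3272
Total = 15.9037


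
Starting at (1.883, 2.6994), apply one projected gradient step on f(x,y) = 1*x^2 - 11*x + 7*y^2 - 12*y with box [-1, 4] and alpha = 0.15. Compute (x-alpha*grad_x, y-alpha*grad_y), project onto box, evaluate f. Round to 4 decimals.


Step 1: Compute gradient at (1.883, 2.6994).
grad_x = 2*1*1.883 - 11 = -7.234
grad_y = 2*7*2.6994 - 12 = 25.7916
Step 2: Gradient step.
x_raw = 1.883 - 0.15*-7.234 = 2.9681
y_raw = 2.6994 - 0.15*25.7916 = -1.1693
Step 3: Project onto [-1, 4].
x_proj = clip(2.9681) = 2.9681
y_proj = clip(-1.1693) = -1.0
Step 4: Evaluate f.
f(2.9681, -1.0) = -4.8395


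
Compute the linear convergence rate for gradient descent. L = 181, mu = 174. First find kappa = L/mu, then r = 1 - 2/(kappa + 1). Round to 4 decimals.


Step 1: Compute the condition number.
kappa = L/mu = 181/174 = 1.0402
Step 2: Compute the convergence rate.
r = 1 - 2/(kappa + 1) = 1 - 2*mu/(L + mu) = (L - mu)/(L + mu) = 7/355 = 0.0197


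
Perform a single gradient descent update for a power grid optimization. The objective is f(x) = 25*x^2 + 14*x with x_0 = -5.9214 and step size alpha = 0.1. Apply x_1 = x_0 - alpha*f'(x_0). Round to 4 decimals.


We compute the gradient at x_0 and apply the update.
f'(x) = 50*x + 14
f'(-5.9214) = 50*-5.9214 + 14 = -282.07
x_1 = -5.9214 - 0.1*-282.07 = 22.2856


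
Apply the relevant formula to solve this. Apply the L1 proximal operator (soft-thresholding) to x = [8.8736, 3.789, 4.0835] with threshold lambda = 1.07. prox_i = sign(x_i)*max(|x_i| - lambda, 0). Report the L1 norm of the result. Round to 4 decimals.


Soft-thresholding with lambda = 1.07:
prox(8.8736) = sign(8.8736)*max(|8.8736| - 1.07, 0) = 7.8036
prox(3.789) = sign(3.789)*max(|3.789| - 1.07, 0) = 2.719
prox(4.0835) = sign(4.0835)*max(|4.0835| - 1.07, 0) = 3.0135
prox(x) = [7.8036, 2.719, 3.0135]
||prox(x)||_1 = 7.8036 + 2.719 + 3.0135 = 13.5361


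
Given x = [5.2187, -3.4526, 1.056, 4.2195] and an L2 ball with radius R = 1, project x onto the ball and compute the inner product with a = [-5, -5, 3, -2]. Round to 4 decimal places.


Step 1: Compute ||x|| (intermediates to 6 decimals).
||x|| = sqrt(5.2187^2 + (-3.4526)^2 + 1.056^2 + 4.2195^2) = 7.620669
Step 2: Project.
Since ||x|| > R, scale = R/||x|| = 1/7.620669 = 0.131222, proj(x) = scale * x
proj(x) = [0.684808, -0.453057, 0.13857, 0.553691]
Step 3: Dot product.
a^T * proj(x) = -5*0.684808 - 5*(-0.453057) + 3*0.13857 - 2*0.553691 = -1.8504


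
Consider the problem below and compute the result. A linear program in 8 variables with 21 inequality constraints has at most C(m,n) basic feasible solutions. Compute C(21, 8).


Each vertex corresponds to some choice of n active constraints out of m, so the number of vertices is at most C(m, n) = m! / (n!(m-n)!).
m = 21, n = 8
Numerator: 21 * 20 * 19 * 18 * 17 * 16 * 15 * 14
Denominator: 8! = 40320
C(21, 8) = 203490


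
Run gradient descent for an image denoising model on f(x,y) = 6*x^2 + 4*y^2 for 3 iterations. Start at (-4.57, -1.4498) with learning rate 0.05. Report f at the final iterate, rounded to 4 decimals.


Gradient descent on f(x,y) = 6*x^2 + 4*y^2.
Starting point: (-4.57, -1.4498), alpha = 0.05
Step 1: grad_x = 2*6*-4.57 = -54.84, grad_y = 2*4*-1.4498 = -11.5984
  x_1 = -4.57 - 0.05*-54.84 = -1.828
  y_1 = -1.4498 - 0.05*-11.5984 = -0.8699
Step 2: grad_x = 2*6*-1.828 = -21.936, grad_y = 2*4*-0.8699 = -6.959
  x_2 = -1.828 - 0.05*-21.936 = -0.7312
  y_2 = -0.8699 - 0.05*-6.959 = -0.5219
Step 3: grad_x = 2*6*-0.7312 = -8.7744, grad_y = 2*4*-0.5219 = -4.1754
  x_3 = -0.7312 - 0.05*-8.7744 = -0.2925
  y_3 = -0.5219 - 0.05*-4.1754 = -0.3132
f(-0.2925, -0.3132) = 6*(-0.2925)^2 + 4*(-0.3132)^2 = 0.9055


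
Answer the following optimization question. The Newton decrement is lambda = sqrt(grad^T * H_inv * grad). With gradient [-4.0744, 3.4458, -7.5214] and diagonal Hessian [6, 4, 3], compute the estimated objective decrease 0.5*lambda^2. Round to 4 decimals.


Step 1: H is diagonal, so H^(-1) * g = [-0.6791, 0.8615, -2.5071].
Step 2: g^T H^(-1) g = sum_i g_i^2 / H_ii
  = (-4.0744)^2/6 + (3.4458)^2/4 + (-7.5214)^2/3
  = 2.7668 + 2.9684 + 18.8572 = 24.5923
Step 3: Objective decrease = 0.5 * g^T H^(-1) g = 12.2962


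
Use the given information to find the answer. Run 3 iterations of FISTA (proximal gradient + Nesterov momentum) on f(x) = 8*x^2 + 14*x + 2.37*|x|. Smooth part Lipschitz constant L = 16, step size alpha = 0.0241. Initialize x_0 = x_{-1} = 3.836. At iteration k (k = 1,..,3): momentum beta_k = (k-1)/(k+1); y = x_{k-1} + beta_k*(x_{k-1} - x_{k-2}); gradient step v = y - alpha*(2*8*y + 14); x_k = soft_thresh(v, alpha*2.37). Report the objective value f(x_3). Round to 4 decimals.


FISTA on f(x) = 8*x^2 + 14*x + 2.37*|x|
L = 16, alpha = 0.0241
Iteration 1: beta = 0.0, y = 3.836 + 0.0*(3.836 - 3.836) = 3.836
  grad(y) = 75.376, v = y - alpha*grad = 2.0194
  prox(v) = soft_thresh(2.0194, 0.0571) = 1.9623
Iteration 2: beta = 0.3333, y = 1.9623 + 0.3333*(1.9623 - 3.836) = 1.3378
  grad(y) = 35.4042, v = y - alpha*grad = 0.4845
  prox(v) = soft_thresh(0.4845, 0.0571) = 0.4274
Iteration 3: beta = 0.5, y = 0.4274 + 0.5*(0.4274 - 1.9623) = -0.3401
  grad(y) = 8.5591, v = y - alpha*grad = -0.5463
  prox(v) = soft_thresh(-0.5463, 0.0571) = -0.4892
f(x_3) = 8*(-0.4892)^2 + 14*(-0.4892) + 2.37*|-0.4892| = -3.7749


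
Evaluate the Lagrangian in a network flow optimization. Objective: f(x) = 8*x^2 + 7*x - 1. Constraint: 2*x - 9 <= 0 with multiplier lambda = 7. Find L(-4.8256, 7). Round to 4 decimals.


Step 1: Evaluate f(x).
f(-4.8256) = 8*(-4.8256)^2 + 7*(-4.8256) - 1 = 151.5121
Step 2: Evaluate g(x).
g(-4.8256) = 2*-4.8256 - 9 = -18.6512
Step 3: Compute Lagrangian.
L = 151.5121 + 7*-18.6512 = 20.9537


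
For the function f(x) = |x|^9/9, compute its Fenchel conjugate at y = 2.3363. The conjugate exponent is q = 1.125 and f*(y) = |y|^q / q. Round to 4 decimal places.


The conjugate exponent q satisfies 1/p + 1/q = 1.
p = 9, so q = 9/(9 - 1) = 1.125
|y|^q = 2.3363^1.125 = 2.5977
f*(2.3363) = 2.5977 / 1.125 = 2.3091


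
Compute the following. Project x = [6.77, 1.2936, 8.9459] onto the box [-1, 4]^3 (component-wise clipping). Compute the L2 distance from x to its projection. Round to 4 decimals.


Project each component onto [-1, 4].
clip(6.77) = 4.0, clip(1.2936) = 1.2936, clip(8.9459) = 4.0
Projection = [4.0, 1.2936, 4.0]
Squared diffs: [7.6729, 0.0, 24.4619]
Distance = sqrt(32.1348) = 5.6688


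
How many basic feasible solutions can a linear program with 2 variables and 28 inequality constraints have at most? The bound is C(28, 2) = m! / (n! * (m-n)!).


Each vertex corresponds to some choice of n active constraints out of m, so the number of vertices is at most C(m, n) = m! / (n!(m-n)!).
m = 28, n = 2
Numerator: 28 * 27
Denominator: 2! = 2
C(28, 2) = 378
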